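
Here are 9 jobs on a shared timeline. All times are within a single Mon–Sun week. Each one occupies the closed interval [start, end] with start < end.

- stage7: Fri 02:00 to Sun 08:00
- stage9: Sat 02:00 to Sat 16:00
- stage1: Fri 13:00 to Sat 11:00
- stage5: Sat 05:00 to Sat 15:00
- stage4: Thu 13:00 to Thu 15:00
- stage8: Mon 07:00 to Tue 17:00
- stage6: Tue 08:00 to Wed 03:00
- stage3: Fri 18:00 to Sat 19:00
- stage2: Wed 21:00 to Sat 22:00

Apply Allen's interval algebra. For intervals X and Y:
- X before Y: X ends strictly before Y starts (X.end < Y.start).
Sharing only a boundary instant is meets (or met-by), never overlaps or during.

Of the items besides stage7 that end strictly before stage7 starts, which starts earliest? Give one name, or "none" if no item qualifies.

stage8

Target stage7 = [Fri 02:00, Sun 08:00].
stage1 [Fri 13:00, Sat 11:00] → during → excluded.
stage2 [Wed 21:00, Sat 22:00] → overlaps → excluded.
stage3 [Fri 18:00, Sat 19:00] → during → excluded.
stage4 [Thu 13:00, Thu 15:00] → before → candidate.
stage5 [Sat 05:00, Sat 15:00] → during → excluded.
stage6 [Tue 08:00, Wed 03:00] → before → candidate.
stage8 [Mon 07:00, Tue 17:00] → before → candidate.
stage9 [Sat 02:00, Sat 16:00] → during → excluded.
Among candidates, earliest start is Mon 07:00 → stage8.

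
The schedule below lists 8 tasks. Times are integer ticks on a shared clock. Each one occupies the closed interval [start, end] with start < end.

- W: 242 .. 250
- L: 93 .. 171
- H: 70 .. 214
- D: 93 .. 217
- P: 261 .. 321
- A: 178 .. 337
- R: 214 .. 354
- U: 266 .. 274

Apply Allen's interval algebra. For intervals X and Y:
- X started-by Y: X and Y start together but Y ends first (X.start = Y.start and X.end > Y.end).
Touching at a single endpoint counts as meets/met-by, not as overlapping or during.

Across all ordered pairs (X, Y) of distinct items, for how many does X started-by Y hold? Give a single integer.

1

Checking all 56 ordered pairs for relation 'started-by'; matching pairs in alphabetical order:
(D, L): D started-by L ✓
Count: 1.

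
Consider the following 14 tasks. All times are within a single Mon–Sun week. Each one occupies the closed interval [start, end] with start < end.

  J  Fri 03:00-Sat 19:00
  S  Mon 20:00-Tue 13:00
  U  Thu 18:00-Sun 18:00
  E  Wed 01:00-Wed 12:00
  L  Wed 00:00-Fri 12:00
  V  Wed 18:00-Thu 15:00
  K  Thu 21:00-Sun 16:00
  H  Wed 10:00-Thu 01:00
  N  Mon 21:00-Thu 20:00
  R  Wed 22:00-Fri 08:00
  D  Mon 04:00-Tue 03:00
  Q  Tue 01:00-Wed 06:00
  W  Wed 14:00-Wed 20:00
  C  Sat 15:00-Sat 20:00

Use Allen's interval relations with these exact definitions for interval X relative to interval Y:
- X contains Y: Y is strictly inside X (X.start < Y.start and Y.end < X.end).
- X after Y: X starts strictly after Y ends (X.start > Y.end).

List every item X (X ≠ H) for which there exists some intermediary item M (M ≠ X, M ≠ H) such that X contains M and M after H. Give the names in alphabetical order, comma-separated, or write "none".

Target H = [Wed 10:00, Thu 01:00].
Intermediaries M with M after H: C, J, K, U.
Via C — items with X contains C: K, U.
Via J — items with X contains J: K, U.
Via K — items with X contains K: U.
Via U — items with X contains U: none.
Union: K, U.

K, U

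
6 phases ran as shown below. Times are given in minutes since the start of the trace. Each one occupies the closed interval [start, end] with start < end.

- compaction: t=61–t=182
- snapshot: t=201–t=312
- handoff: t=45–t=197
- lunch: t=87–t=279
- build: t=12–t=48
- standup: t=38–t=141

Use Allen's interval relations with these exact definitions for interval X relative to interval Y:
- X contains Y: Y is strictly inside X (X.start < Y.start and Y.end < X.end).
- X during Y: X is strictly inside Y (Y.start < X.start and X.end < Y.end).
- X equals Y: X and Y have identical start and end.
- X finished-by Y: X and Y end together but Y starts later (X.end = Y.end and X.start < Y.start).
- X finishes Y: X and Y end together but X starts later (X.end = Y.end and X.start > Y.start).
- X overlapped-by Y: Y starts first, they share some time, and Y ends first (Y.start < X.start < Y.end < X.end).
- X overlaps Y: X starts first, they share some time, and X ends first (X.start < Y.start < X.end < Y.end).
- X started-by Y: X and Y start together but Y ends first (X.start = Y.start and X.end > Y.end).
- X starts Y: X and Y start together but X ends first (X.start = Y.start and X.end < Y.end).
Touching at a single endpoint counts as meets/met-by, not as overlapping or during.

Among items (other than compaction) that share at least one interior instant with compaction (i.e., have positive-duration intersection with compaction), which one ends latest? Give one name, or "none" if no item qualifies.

lunch

Target compaction = [t=61, t=182].
build [t=12, t=48] → before → excluded.
handoff [t=45, t=197] → contains → candidate.
lunch [t=87, t=279] → overlapped-by → candidate.
snapshot [t=201, t=312] → after → excluded.
standup [t=38, t=141] → overlaps → candidate.
Among candidates, latest end is t=279 → lunch.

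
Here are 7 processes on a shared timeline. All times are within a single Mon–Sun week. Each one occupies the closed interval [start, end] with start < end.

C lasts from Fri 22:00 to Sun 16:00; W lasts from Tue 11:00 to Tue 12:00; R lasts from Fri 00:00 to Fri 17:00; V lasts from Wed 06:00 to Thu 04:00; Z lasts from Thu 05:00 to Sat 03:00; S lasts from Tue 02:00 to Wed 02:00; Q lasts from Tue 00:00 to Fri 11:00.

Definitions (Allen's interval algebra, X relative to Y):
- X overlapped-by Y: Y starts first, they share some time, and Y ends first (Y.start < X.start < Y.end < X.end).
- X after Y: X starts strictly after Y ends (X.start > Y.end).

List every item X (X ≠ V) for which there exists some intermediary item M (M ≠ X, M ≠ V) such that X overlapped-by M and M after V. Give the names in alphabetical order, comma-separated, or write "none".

C

Target V = [Wed 06:00, Thu 04:00].
Intermediaries M with M after V: C, R, Z.
Via C — items with X overlapped-by C: none.
Via R — items with X overlapped-by R: none.
Via Z — items with X overlapped-by Z: C.
Union: C.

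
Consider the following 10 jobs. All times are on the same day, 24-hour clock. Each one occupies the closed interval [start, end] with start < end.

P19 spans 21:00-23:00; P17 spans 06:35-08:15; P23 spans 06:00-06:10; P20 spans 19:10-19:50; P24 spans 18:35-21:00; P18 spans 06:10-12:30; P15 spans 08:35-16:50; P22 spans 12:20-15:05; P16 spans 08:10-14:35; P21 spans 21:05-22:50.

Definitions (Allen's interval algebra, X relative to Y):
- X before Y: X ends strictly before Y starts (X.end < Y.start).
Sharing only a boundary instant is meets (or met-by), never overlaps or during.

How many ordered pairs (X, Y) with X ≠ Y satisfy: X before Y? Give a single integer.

Checking all 90 ordered pairs for relation 'before'; matching pairs in alphabetical order:
(P15, P19): P15 before P19 ✓
(P15, P20): P15 before P20 ✓
(P15, P21): P15 before P21 ✓
(P15, P24): P15 before P24 ✓
(P16, P19): P16 before P19 ✓
(P16, P20): P16 before P20 ✓
(P16, P21): P16 before P21 ✓
(P16, P24): P16 before P24 ✓
(P17, P15): P17 before P15 ✓
(P17, P19): P17 before P19 ✓
(P17, P20): P17 before P20 ✓
(P17, P21): P17 before P21 ✓
(P17, P22): P17 before P22 ✓
(P17, P24): P17 before P24 ✓
(P18, P19): P18 before P19 ✓
(P18, P20): P18 before P20 ✓
(P18, P21): P18 before P21 ✓
(P18, P24): P18 before P24 ✓
(P20, P19): P20 before P19 ✓
(P20, P21): P20 before P21 ✓
(P22, P19): P22 before P19 ✓
(P22, P20): P22 before P20 ✓
(P22, P21): P22 before P21 ✓
(P22, P24): P22 before P24 ✓
... plus 9 further pairs not listed.
Count: 33.

33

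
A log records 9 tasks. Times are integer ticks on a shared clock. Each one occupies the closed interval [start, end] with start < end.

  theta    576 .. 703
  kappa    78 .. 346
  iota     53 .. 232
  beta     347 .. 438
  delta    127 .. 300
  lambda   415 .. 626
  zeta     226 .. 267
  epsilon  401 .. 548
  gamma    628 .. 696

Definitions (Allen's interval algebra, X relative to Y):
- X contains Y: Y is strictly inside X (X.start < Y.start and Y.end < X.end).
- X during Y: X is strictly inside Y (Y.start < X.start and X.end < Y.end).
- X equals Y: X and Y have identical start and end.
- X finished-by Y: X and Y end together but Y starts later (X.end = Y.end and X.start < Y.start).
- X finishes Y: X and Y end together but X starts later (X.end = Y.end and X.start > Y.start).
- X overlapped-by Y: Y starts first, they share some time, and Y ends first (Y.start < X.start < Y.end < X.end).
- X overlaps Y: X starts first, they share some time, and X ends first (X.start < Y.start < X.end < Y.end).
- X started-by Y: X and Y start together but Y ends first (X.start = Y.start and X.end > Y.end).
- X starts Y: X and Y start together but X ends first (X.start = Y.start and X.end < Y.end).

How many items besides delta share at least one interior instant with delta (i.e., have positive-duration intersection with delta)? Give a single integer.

3

Target delta = [127, 300].
beta [347, 438] → after → no.
epsilon [401, 548] → after → no.
gamma [628, 696] → after → no.
iota [53, 232] → overlaps → counts.
kappa [78, 346] → contains → counts.
lambda [415, 626] → after → no.
theta [576, 703] → after → no.
zeta [226, 267] → during → counts.
Total: 3.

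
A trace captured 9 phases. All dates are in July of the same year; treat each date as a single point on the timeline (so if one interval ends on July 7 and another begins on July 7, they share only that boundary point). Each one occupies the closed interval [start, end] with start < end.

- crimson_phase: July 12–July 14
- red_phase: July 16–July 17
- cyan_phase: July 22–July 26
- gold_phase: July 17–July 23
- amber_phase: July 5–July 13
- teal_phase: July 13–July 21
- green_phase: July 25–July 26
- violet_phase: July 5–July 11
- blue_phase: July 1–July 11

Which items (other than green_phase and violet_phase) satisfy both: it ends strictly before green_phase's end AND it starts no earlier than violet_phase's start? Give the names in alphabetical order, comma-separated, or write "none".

Conditions: its end is strictly before green_phase's end (X.end < July 26) AND its start is no earlier than violet_phase's start (X.start >= July 5).
amber_phase: end July 13 < July 26? ✓; start July 5 >= July 5? ✓ → yes.
blue_phase: end July 11 < July 26? ✓; start July 1 >= July 5? ✗ → no.
crimson_phase: end July 14 < July 26? ✓; start July 12 >= July 5? ✓ → yes.
cyan_phase: end July 26 < July 26? ✗; start July 22 >= July 5? ✓ → no.
gold_phase: end July 23 < July 26? ✓; start July 17 >= July 5? ✓ → yes.
red_phase: end July 17 < July 26? ✓; start July 16 >= July 5? ✓ → yes.
teal_phase: end July 21 < July 26? ✓; start July 13 >= July 5? ✓ → yes.
Result: amber_phase, crimson_phase, gold_phase, red_phase, teal_phase.

amber_phase, crimson_phase, gold_phase, red_phase, teal_phase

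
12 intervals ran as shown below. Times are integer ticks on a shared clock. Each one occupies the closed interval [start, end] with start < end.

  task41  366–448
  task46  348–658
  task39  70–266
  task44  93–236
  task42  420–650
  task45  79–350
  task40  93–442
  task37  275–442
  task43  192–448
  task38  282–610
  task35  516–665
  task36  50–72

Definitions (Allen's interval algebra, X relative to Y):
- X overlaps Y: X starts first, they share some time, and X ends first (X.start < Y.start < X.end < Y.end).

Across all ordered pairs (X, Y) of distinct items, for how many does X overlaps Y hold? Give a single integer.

Checking all 132 ordered pairs for relation 'overlaps'; matching pairs in alphabetical order:
(task36, task39): task36 overlaps task39 ✓
(task37, task38): task37 overlaps task38 ✓
(task37, task41): task37 overlaps task41 ✓
(task37, task42): task37 overlaps task42 ✓
(task37, task46): task37 overlaps task46 ✓
(task38, task35): task38 overlaps task35 ✓
(task38, task42): task38 overlaps task42 ✓
(task38, task46): task38 overlaps task46 ✓
(task39, task40): task39 overlaps task40 ✓
(task39, task43): task39 overlaps task43 ✓
(task39, task45): task39 overlaps task45 ✓
(task40, task38): task40 overlaps task38 ✓
(task40, task41): task40 overlaps task41 ✓
(task40, task42): task40 overlaps task42 ✓
(task40, task43): task40 overlaps task43 ✓
(task40, task46): task40 overlaps task46 ✓
(task41, task42): task41 overlaps task42 ✓
(task42, task35): task42 overlaps task35 ✓
(task43, task38): task43 overlaps task38 ✓
(task43, task42): task43 overlaps task42 ✓
(task43, task46): task43 overlaps task46 ✓
(task44, task43): task44 overlaps task43 ✓
(task45, task37): task45 overlaps task37 ✓
(task45, task38): task45 overlaps task38 ✓
... plus 4 further pairs not listed.
Count: 28.

28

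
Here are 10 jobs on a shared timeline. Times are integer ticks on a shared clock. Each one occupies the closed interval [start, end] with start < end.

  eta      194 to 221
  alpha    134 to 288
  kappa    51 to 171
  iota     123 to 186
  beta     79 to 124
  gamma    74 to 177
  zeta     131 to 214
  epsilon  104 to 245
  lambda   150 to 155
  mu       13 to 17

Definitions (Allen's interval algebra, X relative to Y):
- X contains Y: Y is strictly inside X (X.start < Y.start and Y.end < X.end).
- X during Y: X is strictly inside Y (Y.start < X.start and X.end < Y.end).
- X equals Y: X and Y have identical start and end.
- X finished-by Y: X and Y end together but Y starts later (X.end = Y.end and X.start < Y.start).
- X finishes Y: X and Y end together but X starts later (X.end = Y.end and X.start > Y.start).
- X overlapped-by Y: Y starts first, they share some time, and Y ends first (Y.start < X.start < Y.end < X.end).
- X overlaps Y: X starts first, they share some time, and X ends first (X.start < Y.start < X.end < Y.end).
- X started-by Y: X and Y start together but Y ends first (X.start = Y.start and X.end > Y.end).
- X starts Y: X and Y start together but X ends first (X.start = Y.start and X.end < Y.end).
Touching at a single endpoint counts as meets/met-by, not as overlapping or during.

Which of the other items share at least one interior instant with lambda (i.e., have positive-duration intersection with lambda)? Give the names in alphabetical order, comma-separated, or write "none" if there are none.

Target lambda = [150, 155].
alpha [134, 288] → contains → yes.
beta [79, 124] → before → no.
epsilon [104, 245] → contains → yes.
eta [194, 221] → after → no.
gamma [74, 177] → contains → yes.
iota [123, 186] → contains → yes.
kappa [51, 171] → contains → yes.
mu [13, 17] → before → no.
zeta [131, 214] → contains → yes.
Result: alpha, epsilon, gamma, iota, kappa, zeta.

alpha, epsilon, gamma, iota, kappa, zeta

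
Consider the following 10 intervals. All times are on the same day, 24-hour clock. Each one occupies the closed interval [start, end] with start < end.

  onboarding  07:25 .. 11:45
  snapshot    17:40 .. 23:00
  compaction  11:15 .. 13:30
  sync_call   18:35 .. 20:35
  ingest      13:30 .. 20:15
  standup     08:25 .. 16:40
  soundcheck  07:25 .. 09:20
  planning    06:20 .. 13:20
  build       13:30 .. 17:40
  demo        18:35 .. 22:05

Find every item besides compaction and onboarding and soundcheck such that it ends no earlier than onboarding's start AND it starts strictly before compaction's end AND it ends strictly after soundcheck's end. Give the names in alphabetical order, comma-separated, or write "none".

planning, standup

Conditions: its end is no earlier than onboarding's start (X.end >= 07:25) AND its start is strictly before compaction's end (X.start < 13:30) AND its end is strictly after soundcheck's end (X.end > 09:20).
build: end 17:40 >= 07:25? ✓; start 13:30 < 13:30? ✗; end 17:40 > 09:20? ✓ → no.
demo: end 22:05 >= 07:25? ✓; start 18:35 < 13:30? ✗; end 22:05 > 09:20? ✓ → no.
ingest: end 20:15 >= 07:25? ✓; start 13:30 < 13:30? ✗; end 20:15 > 09:20? ✓ → no.
planning: end 13:20 >= 07:25? ✓; start 06:20 < 13:30? ✓; end 13:20 > 09:20? ✓ → yes.
snapshot: end 23:00 >= 07:25? ✓; start 17:40 < 13:30? ✗; end 23:00 > 09:20? ✓ → no.
standup: end 16:40 >= 07:25? ✓; start 08:25 < 13:30? ✓; end 16:40 > 09:20? ✓ → yes.
sync_call: end 20:35 >= 07:25? ✓; start 18:35 < 13:30? ✗; end 20:35 > 09:20? ✓ → no.
Result: planning, standup.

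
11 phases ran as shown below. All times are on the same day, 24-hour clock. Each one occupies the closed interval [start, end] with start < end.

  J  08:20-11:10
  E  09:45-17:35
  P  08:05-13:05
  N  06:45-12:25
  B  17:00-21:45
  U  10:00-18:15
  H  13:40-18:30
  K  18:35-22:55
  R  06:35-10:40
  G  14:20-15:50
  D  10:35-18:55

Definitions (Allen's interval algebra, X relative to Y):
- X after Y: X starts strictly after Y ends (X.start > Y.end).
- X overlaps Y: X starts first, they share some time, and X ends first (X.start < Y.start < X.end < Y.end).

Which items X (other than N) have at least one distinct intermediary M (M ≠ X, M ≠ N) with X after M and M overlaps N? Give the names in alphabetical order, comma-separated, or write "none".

B, G, H, K

Target N = [06:45, 12:25].
Intermediaries M with M overlaps N: R.
Via R — items with X after R: B, G, H, K.
Union: B, G, H, K.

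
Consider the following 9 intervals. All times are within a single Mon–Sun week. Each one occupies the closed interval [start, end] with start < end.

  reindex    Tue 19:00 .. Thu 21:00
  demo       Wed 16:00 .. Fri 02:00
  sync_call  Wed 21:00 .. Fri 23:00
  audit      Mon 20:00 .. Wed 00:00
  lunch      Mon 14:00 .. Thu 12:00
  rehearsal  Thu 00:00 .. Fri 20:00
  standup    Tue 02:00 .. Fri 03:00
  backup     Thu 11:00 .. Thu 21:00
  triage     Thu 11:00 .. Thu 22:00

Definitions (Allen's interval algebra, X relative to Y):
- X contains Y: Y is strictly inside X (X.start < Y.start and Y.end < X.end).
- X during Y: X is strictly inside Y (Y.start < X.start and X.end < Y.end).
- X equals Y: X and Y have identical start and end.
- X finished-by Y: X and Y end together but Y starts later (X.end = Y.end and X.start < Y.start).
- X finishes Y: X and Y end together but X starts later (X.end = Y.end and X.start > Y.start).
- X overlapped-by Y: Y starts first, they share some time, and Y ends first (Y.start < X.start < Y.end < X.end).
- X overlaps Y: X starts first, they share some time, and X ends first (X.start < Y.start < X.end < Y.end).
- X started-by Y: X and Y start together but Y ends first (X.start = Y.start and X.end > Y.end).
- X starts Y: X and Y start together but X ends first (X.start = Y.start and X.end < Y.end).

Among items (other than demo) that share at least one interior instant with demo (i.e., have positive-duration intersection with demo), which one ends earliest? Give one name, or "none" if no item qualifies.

lunch

Target demo = [Wed 16:00, Fri 02:00].
audit [Mon 20:00, Wed 00:00] → before → excluded.
backup [Thu 11:00, Thu 21:00] → during → candidate.
lunch [Mon 14:00, Thu 12:00] → overlaps → candidate.
rehearsal [Thu 00:00, Fri 20:00] → overlapped-by → candidate.
reindex [Tue 19:00, Thu 21:00] → overlaps → candidate.
standup [Tue 02:00, Fri 03:00] → contains → candidate.
sync_call [Wed 21:00, Fri 23:00] → overlapped-by → candidate.
triage [Thu 11:00, Thu 22:00] → during → candidate.
Among candidates, earliest end is Thu 12:00 → lunch.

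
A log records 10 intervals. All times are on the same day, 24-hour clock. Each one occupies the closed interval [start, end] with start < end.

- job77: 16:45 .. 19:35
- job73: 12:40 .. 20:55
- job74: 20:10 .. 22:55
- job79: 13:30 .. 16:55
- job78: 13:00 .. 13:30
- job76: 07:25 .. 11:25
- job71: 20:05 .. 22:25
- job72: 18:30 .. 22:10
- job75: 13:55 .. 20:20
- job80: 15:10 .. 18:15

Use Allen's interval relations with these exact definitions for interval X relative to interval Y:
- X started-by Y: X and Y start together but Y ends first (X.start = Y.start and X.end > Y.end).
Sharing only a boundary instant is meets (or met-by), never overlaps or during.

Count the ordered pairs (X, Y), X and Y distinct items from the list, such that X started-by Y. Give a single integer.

0

Checking all 90 ordered pairs for relation 'started-by'; matching pairs in alphabetical order:
No pair satisfies it.
Count: 0.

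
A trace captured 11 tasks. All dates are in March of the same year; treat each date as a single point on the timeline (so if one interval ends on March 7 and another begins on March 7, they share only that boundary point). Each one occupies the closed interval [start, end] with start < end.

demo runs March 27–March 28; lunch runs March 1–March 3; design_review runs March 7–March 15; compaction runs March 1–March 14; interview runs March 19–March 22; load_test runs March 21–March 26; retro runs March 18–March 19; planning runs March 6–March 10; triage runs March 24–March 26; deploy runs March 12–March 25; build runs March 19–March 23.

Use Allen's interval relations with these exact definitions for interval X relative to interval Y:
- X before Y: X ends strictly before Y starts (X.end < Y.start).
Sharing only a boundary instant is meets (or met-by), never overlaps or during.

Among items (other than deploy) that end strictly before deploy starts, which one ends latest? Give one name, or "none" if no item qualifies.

planning

Target deploy = [March 12, March 25].
build [March 19, March 23] → during → excluded.
compaction [March 1, March 14] → overlaps → excluded.
demo [March 27, March 28] → after → excluded.
design_review [March 7, March 15] → overlaps → excluded.
interview [March 19, March 22] → during → excluded.
load_test [March 21, March 26] → overlapped-by → excluded.
lunch [March 1, March 3] → before → candidate.
planning [March 6, March 10] → before → candidate.
retro [March 18, March 19] → during → excluded.
triage [March 24, March 26] → overlapped-by → excluded.
Among candidates, latest end is March 10 → planning.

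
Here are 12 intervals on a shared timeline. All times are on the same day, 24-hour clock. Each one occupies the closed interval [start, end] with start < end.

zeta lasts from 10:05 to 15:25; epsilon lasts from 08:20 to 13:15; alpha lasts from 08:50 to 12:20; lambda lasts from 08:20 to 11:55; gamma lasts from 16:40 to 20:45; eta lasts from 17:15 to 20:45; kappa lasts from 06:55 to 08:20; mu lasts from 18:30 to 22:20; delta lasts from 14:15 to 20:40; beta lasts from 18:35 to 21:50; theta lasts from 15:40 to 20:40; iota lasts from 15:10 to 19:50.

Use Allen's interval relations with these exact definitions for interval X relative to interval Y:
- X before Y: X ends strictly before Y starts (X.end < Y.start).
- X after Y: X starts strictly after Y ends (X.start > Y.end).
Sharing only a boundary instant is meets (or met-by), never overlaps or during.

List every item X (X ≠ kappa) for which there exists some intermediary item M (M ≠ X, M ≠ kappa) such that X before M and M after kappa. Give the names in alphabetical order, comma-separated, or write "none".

Target kappa = [06:55, 08:20].
Intermediaries M with M after kappa: alpha, beta, delta, eta, gamma, iota, mu, theta, zeta.
Via alpha — items with X before alpha: none.
Via beta — items with X before beta: alpha, epsilon, lambda, zeta.
Via delta — items with X before delta: alpha, epsilon, lambda.
Via eta — items with X before eta: alpha, epsilon, lambda, zeta.
Via gamma — items with X before gamma: alpha, epsilon, lambda, zeta.
Via iota — items with X before iota: alpha, epsilon, lambda.
Via mu — items with X before mu: alpha, epsilon, lambda, zeta.
Via theta — items with X before theta: alpha, epsilon, lambda, zeta.
Via zeta — items with X before zeta: none.
Union: alpha, epsilon, lambda, zeta.

alpha, epsilon, lambda, zeta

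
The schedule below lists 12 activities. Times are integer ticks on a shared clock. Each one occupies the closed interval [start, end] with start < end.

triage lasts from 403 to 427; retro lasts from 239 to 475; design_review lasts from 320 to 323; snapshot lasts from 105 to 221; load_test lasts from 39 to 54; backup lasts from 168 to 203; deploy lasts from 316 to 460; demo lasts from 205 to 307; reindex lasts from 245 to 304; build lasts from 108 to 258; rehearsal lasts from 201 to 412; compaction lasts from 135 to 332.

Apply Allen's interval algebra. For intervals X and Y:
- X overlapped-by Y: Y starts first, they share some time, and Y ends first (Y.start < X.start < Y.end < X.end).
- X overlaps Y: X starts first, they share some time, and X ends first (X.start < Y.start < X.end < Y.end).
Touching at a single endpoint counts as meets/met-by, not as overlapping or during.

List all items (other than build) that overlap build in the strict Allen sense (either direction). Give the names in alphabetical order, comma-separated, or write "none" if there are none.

compaction, demo, rehearsal, reindex, retro, snapshot

Target build = [108, 258].
backup [168, 203] → during → no.
compaction [135, 332] → overlapped-by → yes.
demo [205, 307] → overlapped-by → yes.
deploy [316, 460] → after → no.
design_review [320, 323] → after → no.
load_test [39, 54] → before → no.
rehearsal [201, 412] → overlapped-by → yes.
reindex [245, 304] → overlapped-by → yes.
retro [239, 475] → overlapped-by → yes.
snapshot [105, 221] → overlaps → yes.
triage [403, 427] → after → no.
Result: compaction, demo, rehearsal, reindex, retro, snapshot.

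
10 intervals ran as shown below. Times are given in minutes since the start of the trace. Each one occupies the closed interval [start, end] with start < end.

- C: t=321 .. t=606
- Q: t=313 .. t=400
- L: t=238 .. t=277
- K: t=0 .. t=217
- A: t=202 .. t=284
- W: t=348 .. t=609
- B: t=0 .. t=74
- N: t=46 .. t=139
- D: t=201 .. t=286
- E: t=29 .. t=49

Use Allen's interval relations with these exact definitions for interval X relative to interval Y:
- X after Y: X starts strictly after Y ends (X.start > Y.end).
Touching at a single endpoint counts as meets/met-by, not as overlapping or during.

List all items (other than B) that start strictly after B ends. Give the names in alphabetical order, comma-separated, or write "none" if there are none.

A, C, D, L, Q, W

Target B = [t=0, t=74].
A [t=202, t=284] → after → yes.
C [t=321, t=606] → after → yes.
D [t=201, t=286] → after → yes.
E [t=29, t=49] → during → no.
K [t=0, t=217] → started-by → no.
L [t=238, t=277] → after → yes.
N [t=46, t=139] → overlapped-by → no.
Q [t=313, t=400] → after → yes.
W [t=348, t=609] → after → yes.
Result: A, C, D, L, Q, W.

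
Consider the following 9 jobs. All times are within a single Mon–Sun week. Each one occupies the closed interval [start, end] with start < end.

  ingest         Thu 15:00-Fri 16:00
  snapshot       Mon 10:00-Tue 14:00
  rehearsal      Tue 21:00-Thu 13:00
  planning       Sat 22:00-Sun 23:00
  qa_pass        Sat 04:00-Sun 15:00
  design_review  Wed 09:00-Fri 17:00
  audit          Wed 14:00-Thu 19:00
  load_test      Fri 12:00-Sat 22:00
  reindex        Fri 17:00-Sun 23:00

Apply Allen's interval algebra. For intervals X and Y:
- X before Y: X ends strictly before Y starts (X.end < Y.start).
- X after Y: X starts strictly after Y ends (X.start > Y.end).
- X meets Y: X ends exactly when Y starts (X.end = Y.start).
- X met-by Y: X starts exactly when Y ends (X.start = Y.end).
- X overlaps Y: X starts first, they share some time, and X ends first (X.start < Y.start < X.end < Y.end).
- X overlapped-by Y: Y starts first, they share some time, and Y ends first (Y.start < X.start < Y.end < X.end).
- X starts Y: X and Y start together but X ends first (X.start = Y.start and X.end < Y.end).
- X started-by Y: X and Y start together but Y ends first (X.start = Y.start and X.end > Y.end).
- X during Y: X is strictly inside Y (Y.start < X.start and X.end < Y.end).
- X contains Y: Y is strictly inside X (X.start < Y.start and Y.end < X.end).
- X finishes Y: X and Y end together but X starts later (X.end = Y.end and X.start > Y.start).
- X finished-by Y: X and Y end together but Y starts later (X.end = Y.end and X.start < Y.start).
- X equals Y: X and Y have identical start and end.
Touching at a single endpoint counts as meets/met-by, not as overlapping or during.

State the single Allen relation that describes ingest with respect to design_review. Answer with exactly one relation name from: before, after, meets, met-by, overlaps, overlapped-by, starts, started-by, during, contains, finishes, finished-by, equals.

during

ingest = [Thu 15:00, Fri 16:00]; design_review = [Wed 09:00, Fri 17:00].
Compare endpoints: ingest.start > design_review.start, ingest.start < design_review.end, ingest.end > design_review.start, ingest.end < design_review.end.
That pattern is 'during'.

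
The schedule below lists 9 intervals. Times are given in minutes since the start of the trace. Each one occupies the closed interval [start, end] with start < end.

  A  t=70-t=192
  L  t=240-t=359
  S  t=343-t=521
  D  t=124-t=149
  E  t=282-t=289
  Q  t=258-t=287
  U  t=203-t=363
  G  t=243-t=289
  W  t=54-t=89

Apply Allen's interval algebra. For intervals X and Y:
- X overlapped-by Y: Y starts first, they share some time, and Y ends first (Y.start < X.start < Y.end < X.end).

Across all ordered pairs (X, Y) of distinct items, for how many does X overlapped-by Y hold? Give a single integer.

Checking all 72 ordered pairs for relation 'overlapped-by'; matching pairs in alphabetical order:
(A, W): A overlapped-by W ✓
(E, Q): E overlapped-by Q ✓
(S, L): S overlapped-by L ✓
(S, U): S overlapped-by U ✓
Count: 4.

4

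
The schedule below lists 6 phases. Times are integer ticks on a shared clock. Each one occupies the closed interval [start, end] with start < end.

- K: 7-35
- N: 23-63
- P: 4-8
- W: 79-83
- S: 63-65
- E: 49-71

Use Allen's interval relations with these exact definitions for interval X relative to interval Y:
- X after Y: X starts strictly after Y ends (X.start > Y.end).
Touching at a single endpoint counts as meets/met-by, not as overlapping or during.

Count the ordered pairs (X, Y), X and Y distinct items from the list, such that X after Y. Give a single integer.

Checking all 30 ordered pairs for relation 'after'; matching pairs in alphabetical order:
(E, K): E after K ✓
(E, P): E after P ✓
(N, P): N after P ✓
(S, K): S after K ✓
(S, P): S after P ✓
(W, E): W after E ✓
(W, K): W after K ✓
(W, N): W after N ✓
(W, P): W after P ✓
(W, S): W after S ✓
Count: 10.

10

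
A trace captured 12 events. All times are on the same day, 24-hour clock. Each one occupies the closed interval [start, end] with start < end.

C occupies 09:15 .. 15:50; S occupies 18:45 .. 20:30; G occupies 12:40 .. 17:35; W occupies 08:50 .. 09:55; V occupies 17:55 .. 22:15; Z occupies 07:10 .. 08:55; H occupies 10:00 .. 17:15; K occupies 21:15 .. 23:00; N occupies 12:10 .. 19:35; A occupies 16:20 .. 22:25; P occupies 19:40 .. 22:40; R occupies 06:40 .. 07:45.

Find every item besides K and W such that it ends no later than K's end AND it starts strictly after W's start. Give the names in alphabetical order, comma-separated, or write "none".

A, C, G, H, N, P, S, V

Conditions: its end is no later than K's end (X.end <= 23:00) AND its start is strictly after W's start (X.start > 08:50).
A: end 22:25 <= 23:00? ✓; start 16:20 > 08:50? ✓ → yes.
C: end 15:50 <= 23:00? ✓; start 09:15 > 08:50? ✓ → yes.
G: end 17:35 <= 23:00? ✓; start 12:40 > 08:50? ✓ → yes.
H: end 17:15 <= 23:00? ✓; start 10:00 > 08:50? ✓ → yes.
N: end 19:35 <= 23:00? ✓; start 12:10 > 08:50? ✓ → yes.
P: end 22:40 <= 23:00? ✓; start 19:40 > 08:50? ✓ → yes.
R: end 07:45 <= 23:00? ✓; start 06:40 > 08:50? ✗ → no.
S: end 20:30 <= 23:00? ✓; start 18:45 > 08:50? ✓ → yes.
V: end 22:15 <= 23:00? ✓; start 17:55 > 08:50? ✓ → yes.
Z: end 08:55 <= 23:00? ✓; start 07:10 > 08:50? ✗ → no.
Result: A, C, G, H, N, P, S, V.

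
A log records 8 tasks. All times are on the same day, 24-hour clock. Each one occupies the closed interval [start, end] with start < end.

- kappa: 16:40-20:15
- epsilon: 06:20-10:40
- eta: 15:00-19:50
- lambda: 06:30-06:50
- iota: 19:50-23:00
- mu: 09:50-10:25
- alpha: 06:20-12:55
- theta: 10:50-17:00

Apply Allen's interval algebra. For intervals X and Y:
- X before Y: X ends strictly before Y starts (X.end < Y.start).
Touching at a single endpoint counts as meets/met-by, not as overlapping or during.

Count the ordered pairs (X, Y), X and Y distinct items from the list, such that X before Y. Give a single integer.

Checking all 56 ordered pairs for relation 'before'; matching pairs in alphabetical order:
(alpha, eta): alpha before eta ✓
(alpha, iota): alpha before iota ✓
(alpha, kappa): alpha before kappa ✓
(epsilon, eta): epsilon before eta ✓
(epsilon, iota): epsilon before iota ✓
(epsilon, kappa): epsilon before kappa ✓
(epsilon, theta): epsilon before theta ✓
(lambda, eta): lambda before eta ✓
(lambda, iota): lambda before iota ✓
(lambda, kappa): lambda before kappa ✓
(lambda, mu): lambda before mu ✓
(lambda, theta): lambda before theta ✓
(mu, eta): mu before eta ✓
(mu, iota): mu before iota ✓
(mu, kappa): mu before kappa ✓
(mu, theta): mu before theta ✓
(theta, iota): theta before iota ✓
Count: 17.

17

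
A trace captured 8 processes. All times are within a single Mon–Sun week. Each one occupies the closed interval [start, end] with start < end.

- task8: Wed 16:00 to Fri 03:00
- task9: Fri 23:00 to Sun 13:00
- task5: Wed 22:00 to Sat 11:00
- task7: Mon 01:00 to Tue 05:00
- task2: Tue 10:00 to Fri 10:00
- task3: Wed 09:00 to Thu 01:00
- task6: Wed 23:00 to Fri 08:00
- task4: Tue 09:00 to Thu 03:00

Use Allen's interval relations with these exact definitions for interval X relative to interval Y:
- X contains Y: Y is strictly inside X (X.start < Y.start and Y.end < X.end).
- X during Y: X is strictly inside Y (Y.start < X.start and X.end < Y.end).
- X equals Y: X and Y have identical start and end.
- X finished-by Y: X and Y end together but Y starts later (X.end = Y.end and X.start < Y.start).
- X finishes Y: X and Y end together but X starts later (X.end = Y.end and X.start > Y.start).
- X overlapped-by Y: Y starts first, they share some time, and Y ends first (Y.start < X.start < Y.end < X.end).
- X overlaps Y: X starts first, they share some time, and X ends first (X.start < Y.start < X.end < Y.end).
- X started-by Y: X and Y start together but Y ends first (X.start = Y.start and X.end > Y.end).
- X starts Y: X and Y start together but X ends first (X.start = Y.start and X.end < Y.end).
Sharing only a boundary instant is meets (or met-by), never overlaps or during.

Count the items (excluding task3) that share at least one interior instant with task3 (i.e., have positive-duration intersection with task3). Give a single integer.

Target task3 = [Wed 09:00, Thu 01:00].
task2 [Tue 10:00, Fri 10:00] → contains → counts.
task4 [Tue 09:00, Thu 03:00] → contains → counts.
task5 [Wed 22:00, Sat 11:00] → overlapped-by → counts.
task6 [Wed 23:00, Fri 08:00] → overlapped-by → counts.
task7 [Mon 01:00, Tue 05:00] → before → no.
task8 [Wed 16:00, Fri 03:00] → overlapped-by → counts.
task9 [Fri 23:00, Sun 13:00] → after → no.
Total: 5.

5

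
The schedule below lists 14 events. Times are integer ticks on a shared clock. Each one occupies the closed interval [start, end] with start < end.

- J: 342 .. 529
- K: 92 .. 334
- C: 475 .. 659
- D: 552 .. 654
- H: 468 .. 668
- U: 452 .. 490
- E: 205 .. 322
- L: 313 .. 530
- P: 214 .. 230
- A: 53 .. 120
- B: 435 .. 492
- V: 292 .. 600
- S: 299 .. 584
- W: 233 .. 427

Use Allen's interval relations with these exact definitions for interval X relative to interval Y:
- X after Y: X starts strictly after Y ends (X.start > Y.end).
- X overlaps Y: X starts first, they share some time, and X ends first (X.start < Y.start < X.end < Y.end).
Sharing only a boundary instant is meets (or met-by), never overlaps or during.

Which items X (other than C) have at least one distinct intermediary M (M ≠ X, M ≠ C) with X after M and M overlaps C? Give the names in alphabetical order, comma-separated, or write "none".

Target C = [475, 659].
Intermediaries M with M overlaps C: B, J, L, S, U, V.
Via B — items with X after B: D.
Via J — items with X after J: D.
Via L — items with X after L: D.
Via S — items with X after S: none.
Via U — items with X after U: D.
Via V — items with X after V: none.
Union: D.

D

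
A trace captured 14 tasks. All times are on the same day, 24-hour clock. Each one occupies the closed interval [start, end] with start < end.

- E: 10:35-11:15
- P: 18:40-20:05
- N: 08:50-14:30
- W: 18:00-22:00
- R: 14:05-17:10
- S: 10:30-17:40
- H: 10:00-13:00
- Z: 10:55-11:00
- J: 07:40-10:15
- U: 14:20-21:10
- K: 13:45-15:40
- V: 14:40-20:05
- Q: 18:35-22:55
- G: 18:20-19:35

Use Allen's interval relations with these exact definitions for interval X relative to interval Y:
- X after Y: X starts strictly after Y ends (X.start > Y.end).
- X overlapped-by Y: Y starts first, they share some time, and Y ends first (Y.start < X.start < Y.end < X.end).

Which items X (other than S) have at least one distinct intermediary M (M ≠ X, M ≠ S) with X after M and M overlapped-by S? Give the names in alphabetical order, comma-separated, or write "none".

none

Target S = [10:30, 17:40].
Intermediaries M with M overlapped-by S: U, V.
Via U — items with X after U: none.
Via V — items with X after V: none.
Union: none.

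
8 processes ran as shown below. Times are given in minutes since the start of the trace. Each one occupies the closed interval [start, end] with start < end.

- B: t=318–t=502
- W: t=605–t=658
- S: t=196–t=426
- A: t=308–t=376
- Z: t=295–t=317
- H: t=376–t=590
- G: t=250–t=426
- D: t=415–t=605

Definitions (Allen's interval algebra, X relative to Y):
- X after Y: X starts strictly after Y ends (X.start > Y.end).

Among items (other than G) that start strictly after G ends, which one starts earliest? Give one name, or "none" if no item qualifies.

Target G = [t=250, t=426].
A [t=308, t=376] → during → excluded.
B [t=318, t=502] → overlapped-by → excluded.
D [t=415, t=605] → overlapped-by → excluded.
H [t=376, t=590] → overlapped-by → excluded.
S [t=196, t=426] → finished-by → excluded.
W [t=605, t=658] → after → candidate.
Z [t=295, t=317] → during → excluded.
Among candidates, earliest start is t=605 → W.

W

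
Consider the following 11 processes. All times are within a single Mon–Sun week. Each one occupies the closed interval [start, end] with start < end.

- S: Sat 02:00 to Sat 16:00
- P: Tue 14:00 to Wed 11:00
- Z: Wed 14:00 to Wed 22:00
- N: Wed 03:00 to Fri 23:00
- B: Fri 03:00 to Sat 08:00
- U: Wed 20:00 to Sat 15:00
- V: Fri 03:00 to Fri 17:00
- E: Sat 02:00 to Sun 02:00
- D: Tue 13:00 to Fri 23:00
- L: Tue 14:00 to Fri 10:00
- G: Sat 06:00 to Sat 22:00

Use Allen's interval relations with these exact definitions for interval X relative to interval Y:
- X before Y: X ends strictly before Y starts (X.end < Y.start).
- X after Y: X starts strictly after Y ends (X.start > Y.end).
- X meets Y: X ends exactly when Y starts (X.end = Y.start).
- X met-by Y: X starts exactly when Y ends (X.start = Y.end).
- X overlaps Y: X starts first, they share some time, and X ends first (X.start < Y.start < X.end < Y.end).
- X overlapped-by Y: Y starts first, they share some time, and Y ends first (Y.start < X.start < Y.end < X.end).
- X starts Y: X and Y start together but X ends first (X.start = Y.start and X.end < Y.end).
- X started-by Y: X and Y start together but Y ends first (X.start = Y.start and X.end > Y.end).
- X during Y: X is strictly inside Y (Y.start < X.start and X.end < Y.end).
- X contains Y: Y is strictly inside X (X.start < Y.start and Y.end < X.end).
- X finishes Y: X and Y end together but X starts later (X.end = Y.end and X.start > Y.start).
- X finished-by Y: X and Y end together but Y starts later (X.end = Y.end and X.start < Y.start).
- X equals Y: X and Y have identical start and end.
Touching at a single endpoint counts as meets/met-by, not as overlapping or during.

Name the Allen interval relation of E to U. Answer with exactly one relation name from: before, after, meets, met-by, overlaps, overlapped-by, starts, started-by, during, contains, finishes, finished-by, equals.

overlapped-by

E = [Sat 02:00, Sun 02:00]; U = [Wed 20:00, Sat 15:00].
Compare endpoints: E.start > U.start, E.start < U.end, E.end > U.start, E.end > U.end.
That pattern is 'overlapped-by'.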